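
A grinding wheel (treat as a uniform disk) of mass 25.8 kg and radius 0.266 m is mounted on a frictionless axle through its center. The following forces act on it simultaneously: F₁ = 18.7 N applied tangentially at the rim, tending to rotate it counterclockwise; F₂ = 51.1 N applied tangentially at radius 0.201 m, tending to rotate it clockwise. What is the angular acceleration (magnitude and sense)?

I = ½MR² = (1/2)(25.8)(0.266)² = 0.9128 kg·m².
Taking counterclockwise as positive: τ₁ = +(18.7)(0.266) = +4.974 N·m; τ₂ = −(51.1)(0.201) = −10.27 N·m.
Net torque τ = -5.297 N·m.
α = τ/I = -5.297/0.9128 = -5.803 rad/s².

α ≈ 5.80 rad/s², clockwise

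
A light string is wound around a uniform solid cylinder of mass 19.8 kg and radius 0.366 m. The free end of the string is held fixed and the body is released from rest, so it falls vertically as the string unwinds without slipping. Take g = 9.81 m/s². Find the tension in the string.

T ≈ 64.7 N

Translation: Mg − T = Ma. Rotation about the center: TR = Iα with I = ½MR².
With a = αR: T = (I/R²)a = (1/2)M a, so Mg = (1 + 0.5000)Ma.
a = g/(1 + 0.5000) = 9.81/1.500 = 6.540 m/s².
T = 0.5000·M·a = (0.5000)(19.8)(6.540) = 64.75 N.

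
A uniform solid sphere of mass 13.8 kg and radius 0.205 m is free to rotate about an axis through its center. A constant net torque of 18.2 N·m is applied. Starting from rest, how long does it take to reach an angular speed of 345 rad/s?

I = (2/5)MR² = (2/5)(13.8)(0.205)² = 0.2320 kg·m².
α = τ/I = 18.2/0.2320 = 78.46 rad/s².
ω = αt ⇒ t = ω/α = 345/78.46 = 4.397 s.

t ≈ 4.40 s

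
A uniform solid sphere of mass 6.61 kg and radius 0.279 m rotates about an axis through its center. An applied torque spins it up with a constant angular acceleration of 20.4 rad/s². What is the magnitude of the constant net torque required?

I = (2/5)MR² = (2/5)(6.61)(0.279)² = 0.2058 kg·m².
τ = Iα = (0.2058)(20.40) = 4.199 N·m.

τ ≈ 4.20 N·m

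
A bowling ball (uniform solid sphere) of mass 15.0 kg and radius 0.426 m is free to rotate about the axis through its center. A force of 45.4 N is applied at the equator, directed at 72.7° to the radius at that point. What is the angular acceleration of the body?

α ≈ 17.0 rad/s²

I = (2/5)MR² = (2/5)(15.0)(0.426)² = 1.089 kg·m².
Only the tangential component produces torque: τ = F R sinθ = (45.4)(0.426) sin 72.7° = 18.47 N·m.
From τ = Iα: α = 18.47/1.089 = 16.96 rad/s².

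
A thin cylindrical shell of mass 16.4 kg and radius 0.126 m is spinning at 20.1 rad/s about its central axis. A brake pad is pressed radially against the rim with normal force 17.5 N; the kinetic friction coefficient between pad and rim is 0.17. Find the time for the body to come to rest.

I = MR² = (16.4)(0.126)² = 0.2604 kg·m².
Friction force f = μN = (0.17)(17.5) = 2.975 N at the rim; torque magnitude τ = fR = 0.3749 N·m, opposing ω.
|α| = τ/I = 0.3749/0.2604 = 1.440 rad/s² (deceleration).
0 = ω₀ − |α|t ⇒ t = ω₀/|α| = 20.1/1.440 = 13.96 s.

t ≈ 14.0 s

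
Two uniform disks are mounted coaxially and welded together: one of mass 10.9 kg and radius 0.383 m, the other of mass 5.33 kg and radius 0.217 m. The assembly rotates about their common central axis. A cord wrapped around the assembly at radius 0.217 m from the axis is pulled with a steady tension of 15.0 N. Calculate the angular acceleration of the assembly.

I = ½M₁R₁² + ½M₂R₂² = ½(10.9)(0.383)² + ½(5.33)(0.217)² = 0.9249 kg·m².
τ = F r = (15.0)(0.217) = 3.255 N·m.
α = τ/I = 3.255/0.9249 = 3.519 rad/s².

α ≈ 3.52 rad/s²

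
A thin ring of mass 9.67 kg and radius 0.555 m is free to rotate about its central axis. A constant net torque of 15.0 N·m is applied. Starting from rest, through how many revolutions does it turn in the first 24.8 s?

≈ 246 revolutions

I = MR² = (9.67)(0.555)² = 2.979 kg·m².
α = τ/I = 15.0/2.979 = 5.036 rad/s².
θ = ½αt² = ½(5.036)(24.8)² = 1549 rad.
Revolutions = θ/(2π) = 246.5.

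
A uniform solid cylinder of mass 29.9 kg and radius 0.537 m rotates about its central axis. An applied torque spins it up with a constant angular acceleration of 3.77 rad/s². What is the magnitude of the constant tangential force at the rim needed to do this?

F ≈ 30.3 N

I = ½MR² = (1/2)(29.9)(0.537)² = 4.311 kg·m².
The required torque is τ = Iα = (4.311)(3.770) = 16.25 N·m.
A tangential force at the rim gives τ = FR, so F = τ/R = 16.25/0.537 = 30.27 N.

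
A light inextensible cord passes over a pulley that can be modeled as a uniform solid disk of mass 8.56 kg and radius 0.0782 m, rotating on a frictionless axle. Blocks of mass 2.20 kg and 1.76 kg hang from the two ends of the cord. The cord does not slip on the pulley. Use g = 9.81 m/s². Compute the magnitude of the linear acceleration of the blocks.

a ≈ 0.524 m/s²

I = ½MR² = (1/2)(8.56)(0.0782)² = 0.02617 kg·m².
Heavier block: m₁g − T₁ = m₁a. Lighter block: T₂ − m₂g = m₂a.
Pulley: (T₁ − T₂)R = Iα = I(a/R), so T₁ − T₂ = (I/R²)a = (1/2)M_p a = 4.280·a.
Adding the three: (m₁ − m₂)g = (m₁ + m₂ + 4.280)a, so a = (2.20 − 1.76)(9.81)/(2.20 + 1.76 + 4.280) = 0.5238 m/s².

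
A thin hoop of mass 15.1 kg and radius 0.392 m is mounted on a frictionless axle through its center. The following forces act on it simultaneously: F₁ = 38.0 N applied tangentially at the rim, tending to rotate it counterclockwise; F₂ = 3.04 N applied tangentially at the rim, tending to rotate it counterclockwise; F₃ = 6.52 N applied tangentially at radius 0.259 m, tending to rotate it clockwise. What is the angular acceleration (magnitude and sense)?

α ≈ 6.21 rad/s², counterclockwise

I = MR² = (15.1)(0.392)² = 2.320 kg·m².
Taking counterclockwise as positive: τ₁ = +(38.0)(0.392) = +14.90 N·m; τ₂ = +(3.04)(0.392) = +1.192 N·m; τ₃ = −(6.52)(0.259) = −1.689 N·m.
Net torque τ = 14.40 N·m.
α = τ/I = 14.40/2.320 = 6.206 rad/s².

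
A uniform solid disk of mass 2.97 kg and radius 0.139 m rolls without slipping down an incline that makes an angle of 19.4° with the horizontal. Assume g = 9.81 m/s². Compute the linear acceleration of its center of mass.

a ≈ 2.17 m/s²

Translation along the incline: Mg sinθ − f = Ma.
Rotation about the center: fR = Iα with I = ½MR². No-slip gives a = αR, so f = (I/R²)a = (1/2)M a.
Substituting: Mg sinθ = (1 + 0.5000)Ma, so a = g sinθ/(1 + 0.5000) = (9.81) sin 19.4° / 1.500 = 2.172 m/s².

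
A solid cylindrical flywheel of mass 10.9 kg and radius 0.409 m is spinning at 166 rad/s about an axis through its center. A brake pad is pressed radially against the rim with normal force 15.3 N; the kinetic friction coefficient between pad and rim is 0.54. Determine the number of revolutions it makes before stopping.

≈ 592 revolutions

I = ½MR² = (1/2)(10.9)(0.409)² = 0.9117 kg·m².
Friction force f = μN = (0.54)(15.3) = 8.262 N at the rim; torque magnitude τ = fR = 3.379 N·m, opposing ω.
|α| = τ/I = 3.379/0.9117 = 3.707 rad/s² (deceleration).
ω² = ω₀² − 2|α|θ with ω = 0 ⇒ θ = ω₀²/(2|α|) = 3717 rad = 591.6 rev.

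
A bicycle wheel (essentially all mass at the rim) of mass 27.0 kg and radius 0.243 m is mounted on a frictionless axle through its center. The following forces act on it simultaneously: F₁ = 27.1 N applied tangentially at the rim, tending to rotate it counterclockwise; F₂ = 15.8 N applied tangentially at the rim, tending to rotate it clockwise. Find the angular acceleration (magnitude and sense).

I = MR² = (27.0)(0.243)² = 1.594 kg·m².
Taking counterclockwise as positive: τ₁ = +(27.1)(0.243) = +6.585 N·m; τ₂ = −(15.8)(0.243) = −3.839 N·m.
Net torque τ = 2.746 N·m.
α = τ/I = 2.746/1.594 = 1.722 rad/s².

α ≈ 1.72 rad/s², counterclockwise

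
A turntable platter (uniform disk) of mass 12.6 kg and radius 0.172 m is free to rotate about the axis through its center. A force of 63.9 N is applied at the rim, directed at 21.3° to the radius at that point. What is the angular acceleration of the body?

α ≈ 21.4 rad/s²

I = ½MR² = (1/2)(12.6)(0.172)² = 0.1864 kg·m².
Only the tangential component produces torque: τ = F R sinθ = (63.9)(0.172) sin 21.3° = 3.992 N·m.
From τ = Iα: α = 3.992/0.1864 = 21.42 rad/s².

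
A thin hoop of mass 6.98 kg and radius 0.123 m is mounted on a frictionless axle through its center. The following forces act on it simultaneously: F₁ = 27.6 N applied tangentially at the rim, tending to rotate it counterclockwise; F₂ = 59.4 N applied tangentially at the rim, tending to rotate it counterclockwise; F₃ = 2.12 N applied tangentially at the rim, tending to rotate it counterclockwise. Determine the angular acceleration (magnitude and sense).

α ≈ 104 rad/s², counterclockwise

I = MR² = (6.98)(0.123)² = 0.1056 kg·m².
Taking counterclockwise as positive: τ₁ = +(27.6)(0.123) = +3.395 N·m; τ₂ = +(59.4)(0.123) = +7.306 N·m; τ₃ = +(2.12)(0.123) = +0.2608 N·m.
Net torque τ = 10.96 N·m.
α = τ/I = 10.96/0.1056 = 103.8 rad/s².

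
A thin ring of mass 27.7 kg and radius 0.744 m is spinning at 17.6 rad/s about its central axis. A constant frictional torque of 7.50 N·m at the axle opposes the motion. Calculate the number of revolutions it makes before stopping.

≈ 50.4 revolutions

I = MR² = (27.7)(0.744)² = 15.33 kg·m².
The net torque has magnitude 7.50 N·m, opposing ω.
|α| = τ/I = 7.500/15.33 = 0.4891 rad/s² (deceleration).
ω² = ω₀² − 2|α|θ with ω = 0 ⇒ θ = ω₀²/(2|α|) = 316.6 rad = 50.39 rev.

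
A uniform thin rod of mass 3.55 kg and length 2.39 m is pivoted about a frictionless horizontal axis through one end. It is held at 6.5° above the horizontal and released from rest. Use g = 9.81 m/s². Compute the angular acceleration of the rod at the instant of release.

α ≈ 6.12 rad/s²

About the pivot, I = (1/3)ML² = (1/3)(3.55)(2.39)² = 6.759 kg·m².
The weight acts at the center, a distance L/2 = 1.195 m from the pivot; τ = Mg(L/2) cos 6.5° = 41.35 N·m.
α = τ/I = 41.35/6.759 = 6.117 rad/s².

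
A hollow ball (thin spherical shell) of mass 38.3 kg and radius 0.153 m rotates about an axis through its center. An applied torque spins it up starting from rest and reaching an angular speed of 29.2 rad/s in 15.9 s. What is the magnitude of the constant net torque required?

τ ≈ 1.10 N·m

I = (2/3)MR² = (2/3)(38.3)(0.153)² = 0.5977 kg·m².
α = Δω/Δt = (29.2 − 0)/15.9 = 1.836 rad/s².
τ = Iα = (0.5977)(1.836) = 1.098 N·m.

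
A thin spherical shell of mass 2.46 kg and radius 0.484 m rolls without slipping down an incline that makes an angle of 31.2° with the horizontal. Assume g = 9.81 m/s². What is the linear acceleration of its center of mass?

Translation along the incline: Mg sinθ − f = Ma.
Rotation about the center: fR = Iα with I = (2/3)MR². No-slip gives a = αR, so f = (I/R²)a = (2/3)M a.
Substituting: Mg sinθ = (1 + 0.6667)Ma, so a = g sinθ/(1 + 0.6667) = (9.81) sin 31.2° / 1.667 = 3.049 m/s².

a ≈ 3.05 m/s²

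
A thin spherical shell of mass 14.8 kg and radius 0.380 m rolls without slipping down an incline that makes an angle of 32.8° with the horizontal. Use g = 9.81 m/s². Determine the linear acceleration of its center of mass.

a ≈ 3.19 m/s²

Translation along the incline: Mg sinθ − f = Ma.
Rotation about the center: fR = Iα with I = (2/3)MR². No-slip gives a = αR, so f = (I/R²)a = (2/3)M a.
Substituting: Mg sinθ = (1 + 0.6667)Ma, so a = g sinθ/(1 + 0.6667) = (9.81) sin 32.8° / 1.667 = 3.188 m/s².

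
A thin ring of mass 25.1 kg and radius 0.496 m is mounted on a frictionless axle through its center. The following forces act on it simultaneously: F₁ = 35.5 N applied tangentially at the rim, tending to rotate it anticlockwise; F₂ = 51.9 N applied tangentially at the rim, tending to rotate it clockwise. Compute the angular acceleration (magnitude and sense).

α ≈ 1.32 rad/s², clockwise

I = MR² = (25.1)(0.496)² = 6.175 kg·m².
Taking anticlockwise as positive: τ₁ = +(35.5)(0.496) = +17.61 N·m; τ₂ = −(51.9)(0.496) = −25.74 N·m.
Net torque τ = -8.134 N·m.
α = τ/I = -8.134/6.175 = -1.317 rad/s².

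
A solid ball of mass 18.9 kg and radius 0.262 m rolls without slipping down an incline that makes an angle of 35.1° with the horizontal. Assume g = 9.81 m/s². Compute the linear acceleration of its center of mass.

a ≈ 4.03 m/s²

Translation along the incline: Mg sinθ − f = Ma.
Rotation about the center: fR = Iα with I = (2/5)MR². No-slip gives a = αR, so f = (I/R²)a = (2/5)M a.
Substituting: Mg sinθ = (1 + 0.4000)Ma, so a = g sinθ/(1 + 0.4000) = (9.81) sin 35.1° / 1.400 = 4.029 m/s².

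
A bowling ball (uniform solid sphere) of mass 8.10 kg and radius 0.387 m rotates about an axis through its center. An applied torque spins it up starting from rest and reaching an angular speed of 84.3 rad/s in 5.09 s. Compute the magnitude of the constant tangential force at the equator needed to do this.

F ≈ 20.8 N

I = (2/5)MR² = (2/5)(8.10)(0.387)² = 0.4853 kg·m².
α = Δω/Δt = (84.3 − 0)/5.09 = 16.56 rad/s².
The required torque is τ = Iα = (0.4853)(16.56) = 8.037 N·m.
A tangential force at the equator gives τ = FR, so F = τ/R = 8.037/0.387 = 20.77 N.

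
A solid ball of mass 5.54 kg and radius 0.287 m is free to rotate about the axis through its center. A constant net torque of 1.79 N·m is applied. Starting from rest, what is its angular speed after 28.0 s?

I = (2/5)MR² = (2/5)(5.54)(0.287)² = 0.1825 kg·m².
α = τ/I = 1.79/0.1825 = 9.807 rad/s².
ω = ω₀ + αt = 0 + (9.807)(28.0) = 274.6 rad/s.

ω ≈ 275 rad/s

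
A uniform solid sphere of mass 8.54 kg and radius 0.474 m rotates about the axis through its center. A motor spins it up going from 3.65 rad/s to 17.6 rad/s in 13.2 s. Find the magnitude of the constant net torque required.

τ ≈ 0.811 N·m

I = (2/5)MR² = (2/5)(8.54)(0.474)² = 0.7675 kg·m².
α = Δω/Δt = (17.6 − 3.65)/13.2 = 1.057 rad/s².
τ = Iα = (0.7675)(1.057) = 0.8111 N·m.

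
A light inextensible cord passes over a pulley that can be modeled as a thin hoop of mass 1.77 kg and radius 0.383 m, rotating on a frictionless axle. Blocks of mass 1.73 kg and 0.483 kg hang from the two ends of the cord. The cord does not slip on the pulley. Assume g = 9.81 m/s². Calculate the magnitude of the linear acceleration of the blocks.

a ≈ 3.07 m/s²

I = MR² = (1.77)(0.383)² = 0.2596 kg·m².
Heavier block: m₁g − T₁ = m₁a. Lighter block: T₂ − m₂g = m₂a.
Pulley: (T₁ − T₂)R = Iα = I(a/R), so T₁ − T₂ = (I/R²)a = 1·M_p a = 1.770·a.
Adding the three: (m₁ − m₂)g = (m₁ + m₂ + 1.770)a, so a = (1.73 − 0.483)(9.81)/(1.73 + 0.483 + 1.770) = 3.071 m/s².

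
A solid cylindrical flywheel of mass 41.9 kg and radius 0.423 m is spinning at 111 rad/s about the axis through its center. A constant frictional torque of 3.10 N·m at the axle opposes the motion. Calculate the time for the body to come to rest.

I = ½MR² = (1/2)(41.9)(0.423)² = 3.749 kg·m².
The net torque has magnitude 3.10 N·m, opposing ω.
|α| = τ/I = 3.100/3.749 = 0.8270 rad/s² (deceleration).
0 = ω₀ − |α|t ⇒ t = ω₀/|α| = 111/0.8270 = 134.2 s.

t ≈ 134 s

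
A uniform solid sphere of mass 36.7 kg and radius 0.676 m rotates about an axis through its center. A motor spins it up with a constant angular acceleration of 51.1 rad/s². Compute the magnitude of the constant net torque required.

I = (2/5)MR² = (2/5)(36.7)(0.676)² = 6.708 kg·m².
τ = Iα = (6.708)(51.10) = 342.8 N·m.

τ ≈ 343 N·m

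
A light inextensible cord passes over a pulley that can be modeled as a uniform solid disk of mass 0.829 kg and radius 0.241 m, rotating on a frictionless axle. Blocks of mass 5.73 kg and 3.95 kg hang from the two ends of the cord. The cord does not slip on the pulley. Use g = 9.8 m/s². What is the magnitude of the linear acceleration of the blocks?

I = ½MR² = (1/2)(0.829)(0.241)² = 0.02407 kg·m².
Heavier block: m₁g − T₁ = m₁a. Lighter block: T₂ − m₂g = m₂a.
Pulley: (T₁ − T₂)R = Iα = I(a/R), so T₁ − T₂ = (I/R²)a = (1/2)M_p a = 0.4145·a.
Adding the three: (m₁ − m₂)g = (m₁ + m₂ + 0.4145)a, so a = (5.73 − 3.95)(9.8)/(5.73 + 3.95 + 0.4145) = 1.728 m/s².

a ≈ 1.73 m/s²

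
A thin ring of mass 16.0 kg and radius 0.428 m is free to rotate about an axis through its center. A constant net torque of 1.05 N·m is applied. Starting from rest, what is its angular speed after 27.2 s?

ω ≈ 9.74 rad/s

I = MR² = (16.0)(0.428)² = 2.931 kg·m².
α = τ/I = 1.05/2.931 = 0.3582 rad/s².
ω = ω₀ + αt = 0 + (0.3582)(27.2) = 9.744 rad/s.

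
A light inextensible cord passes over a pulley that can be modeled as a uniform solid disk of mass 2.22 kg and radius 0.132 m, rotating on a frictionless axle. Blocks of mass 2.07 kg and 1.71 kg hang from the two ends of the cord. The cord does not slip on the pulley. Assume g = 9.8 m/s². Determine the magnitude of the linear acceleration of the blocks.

a ≈ 0.721 m/s²

I = ½MR² = (1/2)(2.22)(0.132)² = 0.01934 kg·m².
Heavier block: m₁g − T₁ = m₁a. Lighter block: T₂ − m₂g = m₂a.
Pulley: (T₁ − T₂)R = Iα = I(a/R), so T₁ − T₂ = (I/R²)a = (1/2)M_p a = 1.110·a.
Adding the three: (m₁ − m₂)g = (m₁ + m₂ + 1.110)a, so a = (2.07 − 1.71)(9.8)/(2.07 + 1.71 + 1.110) = 0.7215 m/s².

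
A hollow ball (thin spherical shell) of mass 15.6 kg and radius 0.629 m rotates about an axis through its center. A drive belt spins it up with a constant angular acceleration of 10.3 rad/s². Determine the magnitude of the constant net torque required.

τ ≈ 42.4 N·m

I = (2/3)MR² = (2/3)(15.6)(0.629)² = 4.115 kg·m².
τ = Iα = (4.115)(10.30) = 42.38 N·m.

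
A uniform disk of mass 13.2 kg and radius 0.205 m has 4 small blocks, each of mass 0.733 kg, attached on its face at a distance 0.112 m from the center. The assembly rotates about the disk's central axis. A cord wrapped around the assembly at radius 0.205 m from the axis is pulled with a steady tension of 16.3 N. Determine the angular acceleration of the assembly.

α ≈ 10.6 rad/s²

I_disk = ½MR² = ½(13.2)(0.205)² = 0.2774 kg·m².
I_blocks = 4·m·r² = 4(0.733)(0.112)² = 0.03678 kg·m².
Total I = 0.3141 kg·m².
τ = F r = (16.3)(0.205) = 3.341 N·m.
α = τ/I = 3.341/0.3141 = 10.64 rad/s².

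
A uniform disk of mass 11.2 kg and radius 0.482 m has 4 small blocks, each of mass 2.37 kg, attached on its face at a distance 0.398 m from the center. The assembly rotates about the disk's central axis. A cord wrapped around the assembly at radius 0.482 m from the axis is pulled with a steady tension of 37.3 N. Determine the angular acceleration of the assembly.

I_disk = ½MR² = ½(11.2)(0.482)² = 1.301 kg·m².
I_blocks = 4·m·r² = 4(2.37)(0.398)² = 1.502 kg·m².
Total I = 2.803 kg·m².
τ = F r = (37.3)(0.482) = 17.98 N·m.
α = τ/I = 17.98/2.803 = 6.415 rad/s².

α ≈ 6.41 rad/s²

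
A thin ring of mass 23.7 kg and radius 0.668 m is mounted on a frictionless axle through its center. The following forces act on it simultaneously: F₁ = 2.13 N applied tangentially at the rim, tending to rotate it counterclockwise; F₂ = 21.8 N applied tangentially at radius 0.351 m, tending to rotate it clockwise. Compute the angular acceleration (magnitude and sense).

I = MR² = (23.7)(0.668)² = 10.58 kg·m².
Taking counterclockwise as positive: τ₁ = +(2.13)(0.668) = +1.423 N·m; τ₂ = −(21.8)(0.351) = −7.652 N·m.
Net torque τ = -6.229 N·m.
α = τ/I = -6.229/10.58 = -0.5890 rad/s².

α ≈ 0.589 rad/s², clockwise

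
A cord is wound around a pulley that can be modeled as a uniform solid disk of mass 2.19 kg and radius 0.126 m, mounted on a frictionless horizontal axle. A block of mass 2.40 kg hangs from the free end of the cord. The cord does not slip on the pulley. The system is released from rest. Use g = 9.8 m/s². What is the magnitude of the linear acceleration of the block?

I = ½MR² = (1/2)(2.19)(0.126)² = 0.01738 kg·m².
Block: mg − T = ma. Pulley: TR = Iα. No-slip: a = αR, so T = (I/R²)a = 1.095·a.
Then mg = (m + 1.095)a, so a = (2.40)(9.8)/(2.40 + 1.095) = 6.730 m/s².

a ≈ 6.73 m/s²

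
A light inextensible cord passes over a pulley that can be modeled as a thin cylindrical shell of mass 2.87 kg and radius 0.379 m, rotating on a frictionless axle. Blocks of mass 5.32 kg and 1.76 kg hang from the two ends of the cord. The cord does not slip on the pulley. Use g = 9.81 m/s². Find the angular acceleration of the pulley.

I = MR² = (2.87)(0.379)² = 0.4122 kg·m².
Heavier block: m₁g − T₁ = m₁a. Lighter block: T₂ − m₂g = m₂a.
Pulley: (T₁ − T₂)R = Iα = I(a/R), so T₁ − T₂ = (I/R²)a = 1·M_p a = 2.870·a.
Adding the three: (m₁ − m₂)g = (m₁ + m₂ + 2.870)a, so a = (5.32 − 1.76)(9.81)/(5.32 + 1.76 + 2.870) = 3.510 m/s².
α = a/R = 3.510/0.379 = 9.261 rad/s².

α ≈ 9.26 rad/s²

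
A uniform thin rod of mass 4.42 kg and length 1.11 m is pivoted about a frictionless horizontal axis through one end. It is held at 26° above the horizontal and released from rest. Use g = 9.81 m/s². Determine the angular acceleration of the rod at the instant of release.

α ≈ 11.9 rad/s²

About the pivot, I = (1/3)ML² = (1/3)(4.42)(1.11)² = 1.815 kg·m².
The weight acts at the center, a distance L/2 = 0.5550 m from the pivot; τ = Mg(L/2) cos 26° = 21.63 N·m.
α = τ/I = 21.63/1.815 = 11.92 rad/s².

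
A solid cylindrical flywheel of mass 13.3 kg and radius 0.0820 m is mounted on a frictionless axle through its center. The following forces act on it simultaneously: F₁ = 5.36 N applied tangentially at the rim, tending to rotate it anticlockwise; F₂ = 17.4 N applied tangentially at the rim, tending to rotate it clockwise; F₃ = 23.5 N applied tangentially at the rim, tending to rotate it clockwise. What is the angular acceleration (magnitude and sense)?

I = ½MR² = (1/2)(13.3)(0.0820)² = 0.04471 kg·m².
Taking anticlockwise as positive: τ₁ = +(5.36)(0.0820) = +0.4395 N·m; τ₂ = −(17.4)(0.0820) = −1.427 N·m; τ₃ = −(23.5)(0.0820) = −1.927 N·m.
Net torque τ = -2.914 N·m.
α = τ/I = -2.914/0.04471 = -65.18 rad/s².

α ≈ 65.2 rad/s², clockwise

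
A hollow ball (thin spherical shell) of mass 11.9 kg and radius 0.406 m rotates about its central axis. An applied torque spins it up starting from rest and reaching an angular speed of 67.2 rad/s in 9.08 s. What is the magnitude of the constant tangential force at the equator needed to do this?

I = (2/3)MR² = (2/3)(11.9)(0.406)² = 1.308 kg·m².
α = Δω/Δt = (67.2 − 0)/9.08 = 7.401 rad/s².
The required torque is τ = Iα = (1.308)(7.401) = 9.678 N·m.
A tangential force at the equator gives τ = FR, so F = τ/R = 9.678/0.406 = 23.84 N.

F ≈ 23.8 N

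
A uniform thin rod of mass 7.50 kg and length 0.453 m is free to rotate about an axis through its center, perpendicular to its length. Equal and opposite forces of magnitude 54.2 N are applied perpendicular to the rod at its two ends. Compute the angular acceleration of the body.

I = (1/12)ML² = (1/12)(7.50)(0.453)² = 0.1283 kg·m².
The couple gives τ = F·(L/2) + F·(L/2) = F L = (54.2)(0.453) = 24.55 N·m.
Newton's second law for rotation, τ = Iα, gives α = τ/I = 24.55/0.1283 = 191.4 rad/s².

α ≈ 191 rad/s²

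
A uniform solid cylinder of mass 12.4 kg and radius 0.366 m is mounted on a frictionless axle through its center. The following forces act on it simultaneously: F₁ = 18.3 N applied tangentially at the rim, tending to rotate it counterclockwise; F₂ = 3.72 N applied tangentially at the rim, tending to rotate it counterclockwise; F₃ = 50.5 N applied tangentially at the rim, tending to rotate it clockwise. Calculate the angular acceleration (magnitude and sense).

I = ½MR² = (1/2)(12.4)(0.366)² = 0.8305 kg·m².
Taking counterclockwise as positive: τ₁ = +(18.3)(0.366) = +6.698 N·m; τ₂ = +(3.72)(0.366) = +1.362 N·m; τ₃ = −(50.5)(0.366) = −18.48 N·m.
Net torque τ = -10.42 N·m.
α = τ/I = -10.42/0.8305 = -12.55 rad/s².

α ≈ 12.6 rad/s², clockwise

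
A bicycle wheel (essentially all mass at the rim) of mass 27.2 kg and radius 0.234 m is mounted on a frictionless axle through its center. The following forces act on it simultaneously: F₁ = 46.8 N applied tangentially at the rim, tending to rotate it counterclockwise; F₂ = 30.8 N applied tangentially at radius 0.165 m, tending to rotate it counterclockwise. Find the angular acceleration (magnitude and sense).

I = MR² = (27.2)(0.234)² = 1.489 kg·m².
Taking counterclockwise as positive: τ₁ = +(46.8)(0.234) = +10.95 N·m; τ₂ = +(30.8)(0.165) = +5.082 N·m.
Net torque τ = 16.03 N·m.
α = τ/I = 16.03/1.489 = 10.77 rad/s².

α ≈ 10.8 rad/s², counterclockwise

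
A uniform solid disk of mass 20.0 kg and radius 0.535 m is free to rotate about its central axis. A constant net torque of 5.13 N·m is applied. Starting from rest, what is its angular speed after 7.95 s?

ω ≈ 14.2 rad/s

I = ½MR² = (1/2)(20.0)(0.535)² = 2.862 kg·m².
α = τ/I = 5.13/2.862 = 1.792 rad/s².
ω = ω₀ + αt = 0 + (1.792)(7.95) = 14.25 rad/s.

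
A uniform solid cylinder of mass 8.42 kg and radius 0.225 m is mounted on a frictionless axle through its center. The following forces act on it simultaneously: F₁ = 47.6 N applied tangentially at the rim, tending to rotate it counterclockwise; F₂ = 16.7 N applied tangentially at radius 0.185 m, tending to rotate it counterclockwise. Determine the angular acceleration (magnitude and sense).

α ≈ 64.7 rad/s², counterclockwise

I = ½MR² = (1/2)(8.42)(0.225)² = 0.2131 kg·m².
Taking counterclockwise as positive: τ₁ = +(47.6)(0.225) = +10.71 N·m; τ₂ = +(16.7)(0.185) = +3.089 N·m.
Net torque τ = 13.80 N·m.
α = τ/I = 13.80/0.2131 = 64.75 rad/s².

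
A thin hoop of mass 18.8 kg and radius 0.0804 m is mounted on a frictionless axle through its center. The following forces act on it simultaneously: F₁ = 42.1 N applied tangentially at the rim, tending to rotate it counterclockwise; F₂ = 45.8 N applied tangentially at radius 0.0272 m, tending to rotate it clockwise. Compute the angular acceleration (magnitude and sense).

I = MR² = (18.8)(0.0804)² = 0.1215 kg·m².
Taking counterclockwise as positive: τ₁ = +(42.1)(0.0804) = +3.385 N·m; τ₂ = −(45.8)(0.0272) = −1.246 N·m.
Net torque τ = 2.139 N·m.
α = τ/I = 2.139/0.1215 = 17.60 rad/s².

α ≈ 17.6 rad/s², counterclockwise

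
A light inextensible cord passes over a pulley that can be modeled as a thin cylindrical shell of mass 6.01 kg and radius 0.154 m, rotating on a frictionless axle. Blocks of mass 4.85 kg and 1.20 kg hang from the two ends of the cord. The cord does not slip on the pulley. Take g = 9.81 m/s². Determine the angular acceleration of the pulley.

I = MR² = (6.01)(0.154)² = 0.1425 kg·m².
Heavier block: m₁g − T₁ = m₁a. Lighter block: T₂ − m₂g = m₂a.
Pulley: (T₁ − T₂)R = Iα = I(a/R), so T₁ − T₂ = (I/R²)a = 1·M_p a = 6.010·a.
Adding the three: (m₁ − m₂)g = (m₁ + m₂ + 6.010)a, so a = (4.85 − 1.20)(9.81)/(4.85 + 1.20 + 6.010) = 2.969 m/s².
α = a/R = 2.969/0.154 = 19.28 rad/s².

α ≈ 19.3 rad/s²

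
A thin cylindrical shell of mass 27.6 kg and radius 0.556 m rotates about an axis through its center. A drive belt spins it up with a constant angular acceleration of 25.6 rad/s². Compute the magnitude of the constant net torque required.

I = MR² = (27.6)(0.556)² = 8.532 kg·m².
τ = Iα = (8.532)(25.60) = 218.4 N·m.

τ ≈ 218 N·m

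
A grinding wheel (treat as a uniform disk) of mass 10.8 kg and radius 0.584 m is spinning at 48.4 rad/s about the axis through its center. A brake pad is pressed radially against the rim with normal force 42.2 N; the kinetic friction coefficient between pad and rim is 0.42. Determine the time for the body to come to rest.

t ≈ 8.61 s

I = ½MR² = (1/2)(10.8)(0.584)² = 1.842 kg·m².
Friction force f = μN = (0.42)(42.2) = 17.72 N at the rim; torque magnitude τ = fR = 10.35 N·m, opposing ω.
|α| = τ/I = 10.35/1.842 = 5.620 rad/s² (deceleration).
0 = ω₀ − |α|t ⇒ t = ω₀/|α| = 48.4/5.620 = 8.612 s.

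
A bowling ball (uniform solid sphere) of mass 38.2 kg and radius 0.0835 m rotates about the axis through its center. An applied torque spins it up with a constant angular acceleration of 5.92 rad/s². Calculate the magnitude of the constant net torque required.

τ ≈ 0.631 N·m

I = (2/5)MR² = (2/5)(38.2)(0.0835)² = 0.1065 kg·m².
τ = Iα = (0.1065)(5.920) = 0.6307 N·m.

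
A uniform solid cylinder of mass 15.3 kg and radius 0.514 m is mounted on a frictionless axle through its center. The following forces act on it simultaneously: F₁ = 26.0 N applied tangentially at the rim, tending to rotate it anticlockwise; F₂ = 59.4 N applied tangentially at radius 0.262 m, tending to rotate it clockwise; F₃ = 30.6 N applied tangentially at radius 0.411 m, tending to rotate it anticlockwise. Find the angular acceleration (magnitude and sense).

α ≈ 5.13 rad/s², anticlockwise

I = ½MR² = (1/2)(15.3)(0.514)² = 2.021 kg·m².
Taking anticlockwise as positive: τ₁ = +(26.0)(0.514) = +13.36 N·m; τ₂ = −(59.4)(0.262) = −15.56 N·m; τ₃ = +(30.6)(0.411) = +12.58 N·m.
Net torque τ = 10.38 N·m.
α = τ/I = 10.38/2.021 = 5.135 rad/s².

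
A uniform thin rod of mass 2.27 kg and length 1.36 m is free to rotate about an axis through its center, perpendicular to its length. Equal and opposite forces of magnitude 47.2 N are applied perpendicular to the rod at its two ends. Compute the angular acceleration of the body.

I = (1/12)ML² = (1/12)(2.27)(1.36)² = 0.3499 kg·m².
The couple gives τ = F·(L/2) + F·(L/2) = F L = (47.2)(1.36) = 64.19 N·m.
From τ = Iα: α = 64.19/0.3499 = 183.5 rad/s².

α ≈ 183 rad/s²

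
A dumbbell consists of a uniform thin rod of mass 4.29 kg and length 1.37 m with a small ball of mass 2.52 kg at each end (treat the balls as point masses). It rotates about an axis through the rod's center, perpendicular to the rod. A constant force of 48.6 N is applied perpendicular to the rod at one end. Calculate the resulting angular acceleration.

I_rod = (1/12)ML² = (1/12)(4.29)(1.37)² = 0.6710 kg·m².
I_balls = 2·m·(L/2)² = 2(2.52)(0.6850)² = 2.365 kg·m².
Total I = 3.036 kg·m².
τ = F·(L/2) = (48.6)(0.685) = 33.29 N·m.
α = τ/I = 33.29/3.036 = 10.97 rad/s².

α ≈ 11.0 rad/s²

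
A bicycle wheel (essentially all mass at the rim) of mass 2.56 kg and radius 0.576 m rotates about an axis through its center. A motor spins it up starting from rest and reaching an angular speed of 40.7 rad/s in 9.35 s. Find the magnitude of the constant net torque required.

I = MR² = (2.56)(0.576)² = 0.8493 kg·m².
α = Δω/Δt = (40.7 − 0)/9.35 = 4.353 rad/s².
τ = Iα = (0.8493)(4.353) = 3.697 N·m.

τ ≈ 3.70 N·m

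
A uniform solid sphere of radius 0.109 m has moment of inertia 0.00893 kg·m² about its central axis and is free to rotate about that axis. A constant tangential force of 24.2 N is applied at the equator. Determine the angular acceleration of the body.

α ≈ 295 rad/s²

τ = F R = (24.2)(0.109) = 2.638 N·m.
Newton's second law for rotation, τ = Iα, gives α = τ/I = 2.638/0.008930 = 295.4 rad/s².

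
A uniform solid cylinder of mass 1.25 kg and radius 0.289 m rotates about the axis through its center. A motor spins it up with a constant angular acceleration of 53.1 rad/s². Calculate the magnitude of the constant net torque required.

τ ≈ 2.77 N·m

I = ½MR² = (1/2)(1.25)(0.289)² = 0.05220 kg·m².
τ = Iα = (0.05220)(53.10) = 2.772 N·m.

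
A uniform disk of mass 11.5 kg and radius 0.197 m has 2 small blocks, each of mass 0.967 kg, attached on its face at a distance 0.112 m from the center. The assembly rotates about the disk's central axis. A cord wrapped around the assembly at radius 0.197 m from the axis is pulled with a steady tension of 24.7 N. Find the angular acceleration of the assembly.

α ≈ 19.7 rad/s²

I_disk = ½MR² = ½(11.5)(0.197)² = 0.2232 kg·m².
I_blocks = 2·m·r² = 2(0.967)(0.112)² = 0.02426 kg·m².
Total I = 0.2474 kg·m².
τ = F r = (24.7)(0.197) = 4.866 N·m.
α = τ/I = 4.866/0.2474 = 19.67 rad/s².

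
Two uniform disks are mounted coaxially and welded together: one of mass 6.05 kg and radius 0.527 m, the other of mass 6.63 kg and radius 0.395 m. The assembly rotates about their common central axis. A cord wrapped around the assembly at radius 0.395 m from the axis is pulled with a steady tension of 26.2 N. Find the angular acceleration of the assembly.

α ≈ 7.62 rad/s²

I = ½M₁R₁² + ½M₂R₂² = ½(6.05)(0.527)² + ½(6.63)(0.395)² = 1.357 kg·m².
τ = F r = (26.2)(0.395) = 10.35 N·m.
α = τ/I = 10.35/1.357 = 7.624 rad/s².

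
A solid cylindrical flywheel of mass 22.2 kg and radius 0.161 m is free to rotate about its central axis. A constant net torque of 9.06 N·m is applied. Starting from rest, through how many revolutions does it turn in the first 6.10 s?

I = ½MR² = (1/2)(22.2)(0.161)² = 0.2877 kg·m².
α = τ/I = 9.06/0.2877 = 31.49 rad/s².
θ = ½αt² = ½(31.49)(6.10)² = 585.8 rad.
Revolutions = θ/(2π) = 93.24.

≈ 93.2 revolutions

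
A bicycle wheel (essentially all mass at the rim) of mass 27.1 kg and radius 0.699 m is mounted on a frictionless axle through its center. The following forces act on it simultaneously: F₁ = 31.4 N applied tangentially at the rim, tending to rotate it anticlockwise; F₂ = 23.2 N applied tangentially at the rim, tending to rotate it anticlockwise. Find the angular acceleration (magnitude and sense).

I = MR² = (27.1)(0.699)² = 13.24 kg·m².
Taking anticlockwise as positive: τ₁ = +(31.4)(0.699) = +21.95 N·m; τ₂ = +(23.2)(0.699) = +16.22 N·m.
Net torque τ = 38.17 N·m.
α = τ/I = 38.17/13.24 = 2.882 rad/s².

α ≈ 2.88 rad/s², anticlockwise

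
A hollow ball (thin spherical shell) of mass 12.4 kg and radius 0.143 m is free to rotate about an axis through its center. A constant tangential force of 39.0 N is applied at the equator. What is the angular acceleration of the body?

α ≈ 33.0 rad/s²

I = (2/3)MR² = (2/3)(12.4)(0.143)² = 0.1690 kg·m².
τ = F R = (39.0)(0.143) = 5.577 N·m.
From τ = Iα: α = 5.577/0.1690 = 32.99 rad/s².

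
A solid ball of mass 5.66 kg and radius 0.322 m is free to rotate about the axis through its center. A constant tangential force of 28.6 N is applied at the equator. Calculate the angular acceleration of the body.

I = (2/5)MR² = (2/5)(5.66)(0.322)² = 0.2347 kg·m².
τ = F R = (28.6)(0.322) = 9.209 N·m.
Newton's second law for rotation, τ = Iα, gives α = τ/I = 9.209/0.2347 = 39.23 rad/s².

α ≈ 39.2 rad/s²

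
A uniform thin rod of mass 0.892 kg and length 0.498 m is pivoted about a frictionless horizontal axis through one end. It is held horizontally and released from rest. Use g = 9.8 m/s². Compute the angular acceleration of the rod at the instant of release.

α ≈ 29.5 rad/s²

About the pivot, I = (1/3)ML² = (1/3)(0.892)(0.498)² = 0.07374 kg·m².
The weight acts at the center, a distance L/2 = 0.2490 m from the pivot; τ = Mg(L/2) = 2.177 N·m.
α = τ/I = 2.177/0.07374 = 29.52 rad/s².
(Equivalently α = (3g/(2L)) = 29.52 rad/s².)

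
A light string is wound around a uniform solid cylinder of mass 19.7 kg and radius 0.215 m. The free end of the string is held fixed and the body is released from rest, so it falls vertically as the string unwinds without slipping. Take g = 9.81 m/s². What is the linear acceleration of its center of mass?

a ≈ 6.54 m/s²

Translation: Mg − T = Ma. Rotation about the center: TR = Iα with I = ½MR².
With a = αR: T = (I/R²)a = (1/2)M a, so Mg = (1 + 0.5000)Ma.
a = g/(1 + 0.5000) = 9.81/1.500 = 6.540 m/s².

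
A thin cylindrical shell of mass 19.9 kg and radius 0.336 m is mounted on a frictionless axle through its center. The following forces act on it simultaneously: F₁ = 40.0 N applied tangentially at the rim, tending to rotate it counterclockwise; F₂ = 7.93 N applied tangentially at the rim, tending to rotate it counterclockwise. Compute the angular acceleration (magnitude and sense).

I = MR² = (19.9)(0.336)² = 2.247 kg·m².
Taking counterclockwise as positive: τ₁ = +(40.0)(0.336) = +13.44 N·m; τ₂ = +(7.93)(0.336) = +2.664 N·m.
Net torque τ = 16.10 N·m.
α = τ/I = 16.10/2.247 = 7.168 rad/s².

α ≈ 7.17 rad/s², counterclockwise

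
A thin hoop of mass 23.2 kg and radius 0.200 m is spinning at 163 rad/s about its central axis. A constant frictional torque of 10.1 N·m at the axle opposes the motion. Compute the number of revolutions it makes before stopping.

I = MR² = (23.2)(0.200)² = 0.9280 kg·m².
The net torque has magnitude 10.1 N·m, opposing ω.
|α| = τ/I = 10.10/0.9280 = 10.88 rad/s² (deceleration).
ω² = ω₀² − 2|α|θ with ω = 0 ⇒ θ = ω₀²/(2|α|) = 1221 rad = 194.3 rev.

≈ 194 revolutions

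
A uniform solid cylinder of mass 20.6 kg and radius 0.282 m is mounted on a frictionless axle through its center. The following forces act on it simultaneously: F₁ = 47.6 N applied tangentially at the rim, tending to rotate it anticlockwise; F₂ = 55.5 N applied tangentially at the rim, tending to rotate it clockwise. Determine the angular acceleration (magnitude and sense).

α ≈ 2.72 rad/s², clockwise

I = ½MR² = (1/2)(20.6)(0.282)² = 0.8191 kg·m².
Taking anticlockwise as positive: τ₁ = +(47.6)(0.282) = +13.42 N·m; τ₂ = −(55.5)(0.282) = −15.65 N·m.
Net torque τ = -2.228 N·m.
α = τ/I = -2.228/0.8191 = -2.720 rad/s².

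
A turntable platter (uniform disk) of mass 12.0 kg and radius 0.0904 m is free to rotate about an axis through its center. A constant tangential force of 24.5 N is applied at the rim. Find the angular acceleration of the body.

α ≈ 45.2 rad/s²

I = ½MR² = (1/2)(12.0)(0.0904)² = 0.04903 kg·m².
τ = F R = (24.5)(0.0904) = 2.215 N·m.
Newton's second law for rotation, τ = Iα, gives α = τ/I = 2.215/0.04903 = 45.17 rad/s².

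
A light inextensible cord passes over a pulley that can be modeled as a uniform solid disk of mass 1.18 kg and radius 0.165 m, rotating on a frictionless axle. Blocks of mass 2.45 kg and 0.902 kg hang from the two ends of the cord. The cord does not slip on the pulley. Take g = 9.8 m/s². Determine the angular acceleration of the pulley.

α ≈ 23.3 rad/s²

I = ½MR² = (1/2)(1.18)(0.165)² = 0.01606 kg·m².
Heavier block: m₁g − T₁ = m₁a. Lighter block: T₂ − m₂g = m₂a.
Pulley: (T₁ − T₂)R = Iα = I(a/R), so T₁ − T₂ = (I/R²)a = (1/2)M_p a = 0.5900·a.
Adding the three: (m₁ − m₂)g = (m₁ + m₂ + 0.5900)a, so a = (2.45 − 0.902)(9.8)/(2.45 + 0.902 + 0.5900) = 3.848 m/s².
α = a/R = 3.848/0.165 = 23.32 rad/s².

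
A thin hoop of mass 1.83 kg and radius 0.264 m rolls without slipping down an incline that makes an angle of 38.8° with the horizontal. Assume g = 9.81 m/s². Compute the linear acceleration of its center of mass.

Translation along the incline: Mg sinθ − f = Ma.
Rotation about the center: fR = Iα with I = MR². No-slip gives a = αR, so f = (I/R²)a = M a.
Substituting: Mg sinθ = (1 + 1.000)Ma, so a = g sinθ/(1 + 1.000) = (9.81) sin 38.8° / 2.000 = 3.073 m/s².

a ≈ 3.07 m/s²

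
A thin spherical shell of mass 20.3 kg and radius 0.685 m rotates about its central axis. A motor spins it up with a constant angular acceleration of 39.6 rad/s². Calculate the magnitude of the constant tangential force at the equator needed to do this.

F ≈ 367 N

I = (2/3)MR² = (2/3)(20.3)(0.685)² = 6.350 kg·m².
The required torque is τ = Iα = (6.350)(39.60) = 251.5 N·m.
A tangential force at the equator gives τ = FR, so F = τ/R = 251.5/0.685 = 367.1 N.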